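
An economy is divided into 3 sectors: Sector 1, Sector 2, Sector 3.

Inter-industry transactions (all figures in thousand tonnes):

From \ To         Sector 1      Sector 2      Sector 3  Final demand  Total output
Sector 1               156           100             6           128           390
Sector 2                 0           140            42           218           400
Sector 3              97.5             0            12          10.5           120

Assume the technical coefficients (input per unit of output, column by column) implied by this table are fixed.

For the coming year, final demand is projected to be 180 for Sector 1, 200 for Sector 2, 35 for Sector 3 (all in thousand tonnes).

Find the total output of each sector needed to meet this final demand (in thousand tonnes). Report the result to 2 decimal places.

x_1 = 481.31, x_2 = 400.62, x_3 = 172.59

Technical coefficients a_ij = z_ij / X_j:
  a_11 = 156/390 = 0.40, a_21 = 0/390 = 0.00, a_31 = 97.5/390 = 0.25
  a_12 = 100/400 = 0.25, a_22 = 140/400 = 0.35, a_32 = 0/400 = 0.00
  a_13 = 6/120 = 0.05, a_23 = 42/120 = 0.35, a_33 = 12/120 = 0.10
I − A =
  [   0.60    -0.25    -0.05]
  [   0.00     0.65    -0.35]
  [  -0.25     0.00     0.90]
Cofactors of I−A, C_ij = (−1)^(i+j)·(minor ij) (rows/columns in the sector order above):
  C_11 = (0.65)(0.90) − (-0.35)(0.00) = 0.5850
  C_12 = −[(0.00)(0.90) − (-0.35)(-0.25)] = 0.0875
  C_13 = (0.00)(0.00) − (0.65)(-0.25) = 0.1625
  C_21 = −[(-0.25)(0.90) − (-0.05)(0.00)] = 0.2250
  C_22 = (0.60)(0.90) − (-0.05)(-0.25) = 0.5275
  C_23 = −[(0.60)(0.00) − (-0.25)(-0.25)] = 0.0625
  C_31 = (-0.25)(-0.35) − (-0.05)(0.65) = 0.1200
  C_32 = −[(0.60)(-0.35) − (-0.05)(0.00)] = 0.2100
  C_33 = (0.60)(0.65) − (-0.25)(0.00) = 0.3900
det(I−A) = Σ_j (I−A)_1j·C_1j = (0.60)(0.5850) + (-0.25)(0.0875) + (-0.05)(0.1625) = 0.3210
adj(I−A) = Cᵀ =
  [ 0.5850   0.2250   0.1200]
  [ 0.0875   0.5275   0.2100]
  [ 0.1625   0.0625   0.3900]
(I − A)⁻¹ = adj(I−A) / det(I−A) ≈
  [   1.8224     0.7009     0.3738]
  [   0.2726     1.6433     0.6542]
  [   0.5062     0.1947     1.2150]
x = (I − A)⁻¹ d = adj(I−A)·d / det(I−A), with det(I−A) = 0.3210:
  x_1 = (0.5850·180 + 0.2250·200 + 0.1200·35) / 0.3210 = 154.50 / 0.3210 ≈ 481.31
  x_2 = (0.0875·180 + 0.5275·200 + 0.2100·35) / 0.3210 = 128.60 / 0.3210 ≈ 400.62
  x_3 = (0.1625·180 + 0.0625·200 + 0.3900·35) / 0.3210 = 55.40 / 0.3210 ≈ 172.59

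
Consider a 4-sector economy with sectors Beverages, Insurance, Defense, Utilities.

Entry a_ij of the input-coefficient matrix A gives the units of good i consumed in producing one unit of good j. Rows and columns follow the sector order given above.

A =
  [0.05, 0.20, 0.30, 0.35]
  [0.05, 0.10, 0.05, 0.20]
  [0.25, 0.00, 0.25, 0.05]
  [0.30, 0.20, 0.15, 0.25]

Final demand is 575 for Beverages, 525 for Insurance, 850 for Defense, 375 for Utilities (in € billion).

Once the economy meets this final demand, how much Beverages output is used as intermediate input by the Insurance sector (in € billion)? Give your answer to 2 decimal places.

z_BI = 263.47

I − A =
  [   0.95    -0.20    -0.30    -0.35]
  [  -0.05     0.90    -0.05    -0.20]
  [  -0.25     0.00     0.75    -0.05]
  [  -0.30    -0.20    -0.15     0.75]
Compute the cofactors C_ij = (−1)^(i+j)·(3×3 minor ij) of I−A; the adjugate is their transpose:
adj(I−A) = Cᵀ =
  [ 0.469000   0.166500   0.254750   0.280250]
  [ 0.090375   0.374625   0.090750   0.148125]
  [ 0.172750   0.067500   0.485750   0.131000]
  [ 0.246250   0.180000   0.223250   0.563750]
det(I−A) = Σ_j (I−A)_1j·C_1j = (0.95)(0.469000) + (-0.20)(0.090375) + (-0.30)(0.172750) + (-0.35)(0.246250) = 0.2894625
(I − A)⁻¹ = adj(I−A) / det(I−A) ≈
  [   1.6202     0.5752     0.8801     0.9682]
  [   0.3122     1.2942     0.3135     0.5117]
  [   0.5968     0.2332     1.6781     0.4526]
  [   0.8507     0.6218     0.7713     1.9476]
First solve x = (I − A)⁻¹ d = adj(I−A)·d / det(I−A); in particular x_I = (0.090375·575 + 0.374625·525 + 0.090750·850 + 0.148125·375) / 0.2894625 = 381.328125 / 0.2894625 ≈ 1317.3662.
Intermediate flow from B to I: z_BI = a_BI · x_I = 0.20 × 381.328125 / 0.2894625 = 76.265625 / 0.2894625 ≈ 263.47.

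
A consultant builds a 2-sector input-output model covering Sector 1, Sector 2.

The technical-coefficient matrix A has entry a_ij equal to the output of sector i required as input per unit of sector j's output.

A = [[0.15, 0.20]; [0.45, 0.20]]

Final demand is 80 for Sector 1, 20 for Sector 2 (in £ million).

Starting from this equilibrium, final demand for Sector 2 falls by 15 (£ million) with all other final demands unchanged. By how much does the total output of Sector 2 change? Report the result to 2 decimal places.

Δx_2 = -21.61

I − A =
  [   0.85    -0.20]
  [  -0.45     0.80]
det(I−A) = (0.85)(0.80) − (-0.20)(-0.45) = 0.5900
adj(I−A) = [[0.80, 0.20], [0.45, 0.85]]
(I − A)⁻¹ = adj(I−A) / det(I−A) ≈
  [   1.3559     0.3390]
  [   0.7627     1.4407]
Δx = (I − A)⁻¹ Δd with Δd having -15 in the Sector 2 component and 0 elsewhere.
So Δx_2 = L_22 · (-15), where L_22 = adj(I−A)_22 / det(I−A) = 0.85 / 0.5900.
Δx_2 = 0.85 × (-15) / 0.5900 = -12.75 / 0.5900 ≈ -21.61.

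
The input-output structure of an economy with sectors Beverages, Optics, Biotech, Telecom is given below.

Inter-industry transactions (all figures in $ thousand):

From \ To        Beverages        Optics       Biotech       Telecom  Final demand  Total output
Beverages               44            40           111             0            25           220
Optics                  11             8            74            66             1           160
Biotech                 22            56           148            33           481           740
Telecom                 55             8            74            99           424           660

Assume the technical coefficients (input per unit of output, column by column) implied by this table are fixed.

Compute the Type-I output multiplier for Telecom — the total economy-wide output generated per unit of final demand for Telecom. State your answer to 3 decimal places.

m_4 = 1.600

Technical coefficients a_ij = z_ij / X_j:
  a_11 = 44/220 = 0.20, a_21 = 11/220 = 0.05, a_31 = 22/220 = 0.10, a_41 = 55/220 = 0.25
  a_12 = 40/160 = 0.25, a_22 = 8/160 = 0.05, a_32 = 56/160 = 0.35, a_42 = 8/160 = 0.05
  a_13 = 111/740 = 0.15, a_23 = 74/740 = 0.10, a_33 = 148/740 = 0.20, a_43 = 74/740 = 0.10
  a_14 = 0/660 = 0.00, a_24 = 66/660 = 0.10, a_34 = 33/660 = 0.05, a_44 = 99/660 = 0.15
I − A =
  [   0.80    -0.25    -0.15     0.00]
  [  -0.05     0.95    -0.10    -0.10]
  [  -0.10    -0.35     0.80    -0.05]
  [  -0.25    -0.05    -0.10     0.85]
Compute the cofactors C_ij = (−1)^(i+j)·(3×3 minor ij) of I−A; the adjugate is their transpose:
adj(I−A) = Cᵀ =
  [ 0.603750   0.213750   0.144125   0.033625]
  [ 0.064500   0.525375   0.086125   0.066875]
  [ 0.115875   0.264375   0.625125   0.067875]
  [ 0.195000   0.124875   0.121000   0.550625]
det(I−A) = Σ_j (I−A)_1j·C_1j = (0.80)(0.603750) + (-0.25)(0.064500) + (-0.15)(0.115875) + (0.00)(0.195000) = 0.44949375
(I − A)⁻¹ = adj(I−A) / det(I−A) ≈
  [   1.3432     0.4755     0.3206     0.0748]
  [   0.1435     1.1688     0.1916     0.1488]
  [   0.2578     0.5882     1.3907     0.1510]
  [   0.4338     0.2778     0.2692     1.2250]
The output multiplier for sector j is the column-j sum of the Leontief inverse (I − A)⁻¹ = adj(I−A) / det(I−A).
Column 4 of adj(I−A): (0.033625, 0.066875, 0.067875, 0.550625); det(I−A) = 0.44949375.
m_4 = (0.033625 + 0.066875 + 0.067875 + 0.550625) / 0.44949375 = 0.719 / 0.44949375 ≈ 1.600.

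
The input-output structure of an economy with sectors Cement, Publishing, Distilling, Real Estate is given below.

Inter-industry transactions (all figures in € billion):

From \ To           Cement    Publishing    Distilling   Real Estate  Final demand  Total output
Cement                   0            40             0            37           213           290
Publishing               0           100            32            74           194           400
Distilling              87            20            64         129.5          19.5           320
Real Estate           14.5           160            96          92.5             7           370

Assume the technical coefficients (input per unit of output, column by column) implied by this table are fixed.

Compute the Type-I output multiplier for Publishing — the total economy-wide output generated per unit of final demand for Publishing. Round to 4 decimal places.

Technical coefficients a_ij = z_ij / X_j:
  a_11 = 0/290 = 0.00, a_21 = 0/290 = 0.00, a_31 = 87/290 = 0.30, a_41 = 14.5/290 = 0.05
  a_12 = 40/400 = 0.10, a_22 = 100/400 = 0.25, a_32 = 20/400 = 0.05, a_42 = 160/400 = 0.40
  a_13 = 0/320 = 0.00, a_23 = 32/320 = 0.10, a_33 = 64/320 = 0.20, a_43 = 96/320 = 0.30
  a_14 = 37/370 = 0.10, a_24 = 74/370 = 0.20, a_34 = 129.5/370 = 0.35, a_44 = 92.5/370 = 0.25
I − A =
  [   1.00    -0.10     0.00    -0.10]
  [   0.00     0.75    -0.10    -0.20]
  [  -0.30    -0.05     0.80    -0.35]
  [  -0.05    -0.40    -0.30     0.75]
Compute the cofactors C_ij = (−1)^(i+j)·(3×3 minor ij) of I−A; the adjugate is their transpose:
adj(I−A) = Cᵀ =
  [ 0.286500   0.083000   0.040000   0.079000]
  [ 0.050250   0.482000   0.134500   0.198000]
  [ 0.158375   0.213500   0.477750   0.301000]
  [ 0.109250   0.348000   0.265500   0.592000]
det(I−A) = Σ_j (I−A)_1j·C_1j = (1.00)(0.286500) + (-0.10)(0.050250) + (0.00)(0.158375) + (-0.10)(0.109250) = 0.27055
(I − A)⁻¹ = adj(I−A) / det(I−A) ≈
  [   1.05895     0.30678     0.14785     0.29200]
  [   0.18573     1.78156     0.49714     0.73184]
  [   0.58538     0.78913     1.76585     1.11255]
  [   0.40381     1.28627     0.98133     2.18814]
The output multiplier for sector j is the column-j sum of the Leontief inverse (I − A)⁻¹ = adj(I−A) / det(I−A).
Column 2 of adj(I−A): (0.083000, 0.482000, 0.213500, 0.348000); det(I−A) = 0.27055.
m_2 = (0.083000 + 0.482000 + 0.213500 + 0.348000) / 0.27055 = 1.1265 / 0.27055 ≈ 4.1637.

m_2 = 4.1637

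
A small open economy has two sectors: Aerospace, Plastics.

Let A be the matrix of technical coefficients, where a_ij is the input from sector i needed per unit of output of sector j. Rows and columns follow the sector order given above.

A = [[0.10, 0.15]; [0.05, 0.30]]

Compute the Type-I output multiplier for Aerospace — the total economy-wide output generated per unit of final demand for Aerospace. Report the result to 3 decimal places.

I − A =
  [   0.90    -0.15]
  [  -0.05     0.70]
det(I−A) = (0.90)(0.70) − (-0.15)(-0.05) = 0.6225
adj(I−A) = [[0.70, 0.15], [0.05, 0.90]]
(I − A)⁻¹ = adj(I−A) / det(I−A) ≈
  [   1.1245     0.2410]
  [   0.0803     1.4458]
The output multiplier for sector j is the column-j sum of the Leontief inverse (I − A)⁻¹ = adj(I−A) / det(I−A).
Column A of adj(I−A): (0.70, 0.05); det(I−A) = 0.6225.
m_A = (0.70 + 0.05) / 0.6225 = 0.75 / 0.6225 ≈ 1.205.

m_A = 1.205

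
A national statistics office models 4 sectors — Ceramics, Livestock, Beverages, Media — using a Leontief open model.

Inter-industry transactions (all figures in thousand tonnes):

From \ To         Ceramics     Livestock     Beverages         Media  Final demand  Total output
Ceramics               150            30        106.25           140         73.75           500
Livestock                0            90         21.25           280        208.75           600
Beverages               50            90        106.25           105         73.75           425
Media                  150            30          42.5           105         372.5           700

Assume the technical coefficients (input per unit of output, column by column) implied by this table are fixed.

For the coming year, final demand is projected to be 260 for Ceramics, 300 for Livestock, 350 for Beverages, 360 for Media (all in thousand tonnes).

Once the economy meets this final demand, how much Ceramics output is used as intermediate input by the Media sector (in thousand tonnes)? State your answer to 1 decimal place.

Technical coefficients a_ij = z_ij / X_j:
  a_11 = 150/500 = 0.30, a_21 = 0/500 = 0.00, a_31 = 50/500 = 0.10, a_41 = 150/500 = 0.30
  a_12 = 30/600 = 0.05, a_22 = 90/600 = 0.15, a_32 = 90/600 = 0.15, a_42 = 30/600 = 0.05
  a_13 = 106.25/425 = 0.25, a_23 = 21.25/425 = 0.05, a_33 = 106.25/425 = 0.25, a_43 = 42.5/425 = 0.10
  a_14 = 140/700 = 0.20, a_24 = 280/700 = 0.40, a_34 = 105/700 = 0.15, a_44 = 105/700 = 0.15
I − A =
  [   0.70    -0.05    -0.25    -0.20]
  [   0.00     0.85    -0.05    -0.40]
  [  -0.10    -0.15     0.75    -0.15]
  [  -0.30    -0.05    -0.10     0.85]
Compute the cofactors C_ij = (−1)^(i+j)·(3×3 minor ij) of I−A; the adjugate is their transpose:
adj(I−A) = Cᵀ =
  [ 0.501375   0.075375   0.197250   0.188250]
  [ 0.100500   0.356250   0.084750   0.206250]
  [ 0.126500   0.093000   0.434750   0.150250]
  [ 0.197750   0.058500   0.125750   0.419500]
det(I−A) = Σ_j (I−A)_1j·C_1j = (0.70)(0.501375) + (-0.05)(0.100500) + (-0.25)(0.126500) + (-0.20)(0.197750) = 0.2747625
(I − A)⁻¹ = adj(I−A) / det(I−A) ≈
  [   1.8248     0.2743     0.7179     0.6851]
  [   0.3658     1.2966     0.3084     0.7506]
  [   0.4604     0.3385     1.5823     0.5468]
  [   0.7197     0.2129     0.4577     1.5268]
First solve x = (I − A)⁻¹ d = adj(I−A)·d / det(I−A); in particular x_4 = (0.197750·260 + 0.058500·300 + 0.125750·350 + 0.419500·360) / 0.2747625 = 263.9975 / 0.2747625 ≈ 960.821.
Intermediate flow from 1 to 4: z_14 = a_14 · x_4 = 0.20 × 263.9975 / 0.2747625 = 52.7995 / 0.2747625 ≈ 192.2.

z_14 = 192.2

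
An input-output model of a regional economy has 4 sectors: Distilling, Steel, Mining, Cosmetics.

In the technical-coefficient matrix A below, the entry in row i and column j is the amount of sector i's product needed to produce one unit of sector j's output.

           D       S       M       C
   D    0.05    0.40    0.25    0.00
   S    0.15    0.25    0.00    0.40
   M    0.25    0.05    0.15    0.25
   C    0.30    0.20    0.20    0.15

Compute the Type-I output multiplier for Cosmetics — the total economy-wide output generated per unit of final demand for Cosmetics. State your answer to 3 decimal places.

I − A =
  [   0.95    -0.40    -0.25     0.00]
  [  -0.15     0.75     0.00    -0.40]
  [  -0.25    -0.05     0.85    -0.25]
  [  -0.30    -0.20    -0.20     0.85]
Compute the cofactors C_ij = (−1)^(i+j)·(3×3 minor ij) of I−A; the adjugate is their transpose:
adj(I−A) = Cᵀ =
  [ 0.432375   0.292125   0.171375   0.187875]
  [ 0.222875   0.567000   0.137875   0.307375]
  [ 0.215500   0.202875   0.430625   0.222125]
  [ 0.255750   0.284250   0.194250   0.505875]
det(I−A) = Σ_j (I−A)_1j·C_1j = (0.95)(0.432375) + (-0.40)(0.222875) + (-0.25)(0.215500) + (0.00)(0.255750) = 0.26773125
(I − A)⁻¹ = adj(I−A) / det(I−A) ≈
  [   1.6150     1.0911     0.6401     0.7017]
  [   0.8325     2.1178     0.5150     1.1481]
  [   0.8049     0.7578     1.6084     0.8297]
  [   0.9552     1.0617     0.7255     1.8895]
The output multiplier for sector j is the column-j sum of the Leontief inverse (I − A)⁻¹ = adj(I−A) / det(I−A).
Column C of adj(I−A): (0.187875, 0.307375, 0.222125, 0.505875); det(I−A) = 0.26773125.
m_C = (0.187875 + 0.307375 + 0.222125 + 0.505875) / 0.26773125 = 1.22325 / 0.26773125 ≈ 4.569.

m_C = 4.569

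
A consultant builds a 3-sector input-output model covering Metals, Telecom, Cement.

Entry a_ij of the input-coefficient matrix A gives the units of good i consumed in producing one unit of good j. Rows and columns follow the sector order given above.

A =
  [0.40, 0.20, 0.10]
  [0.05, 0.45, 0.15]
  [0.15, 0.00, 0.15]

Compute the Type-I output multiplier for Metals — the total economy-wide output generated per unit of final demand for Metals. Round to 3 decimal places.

m_1 = 2.372

I − A =
  [   0.60    -0.20    -0.10]
  [  -0.05     0.55    -0.15]
  [  -0.15     0.00     0.85]
Cofactors of I−A, C_ij = (−1)^(i+j)·(minor ij) (rows/columns in the sector order above):
  C_11 = (0.55)(0.85) − (-0.15)(0.00) = 0.4675
  C_12 = −[(-0.05)(0.85) − (-0.15)(-0.15)] = 0.0650
  C_13 = (-0.05)(0.00) − (0.55)(-0.15) = 0.0825
  C_21 = −[(-0.20)(0.85) − (-0.10)(0.00)] = 0.1700
  C_22 = (0.60)(0.85) − (-0.10)(-0.15) = 0.4950
  C_23 = −[(0.60)(0.00) − (-0.20)(-0.15)] = 0.0300
  C_31 = (-0.20)(-0.15) − (-0.10)(0.55) = 0.0850
  C_32 = −[(0.60)(-0.15) − (-0.10)(-0.05)] = 0.0950
  C_33 = (0.60)(0.55) − (-0.20)(-0.05) = 0.3200
det(I−A) = Σ_j (I−A)_1j·C_1j = (0.60)(0.4675) + (-0.20)(0.0650) + (-0.10)(0.0825) = 0.25925
adj(I−A) = Cᵀ =
  [ 0.4675   0.1700   0.0850]
  [ 0.0650   0.4950   0.0950]
  [ 0.0825   0.0300   0.3200]
(I − A)⁻¹ = adj(I−A) / det(I−A) ≈
  [   1.8033     0.6557     0.3279]
  [   0.2507     1.9094     0.3664]
  [   0.3182     0.1157     1.2343]
The output multiplier for sector j is the column-j sum of the Leontief inverse (I − A)⁻¹ = adj(I−A) / det(I−A).
Column 1 of adj(I−A): (0.4675, 0.0650, 0.0825); det(I−A) = 0.25925.
m_1 = (0.4675 + 0.0650 + 0.0825) / 0.25925 = 0.615 / 0.25925 ≈ 2.372.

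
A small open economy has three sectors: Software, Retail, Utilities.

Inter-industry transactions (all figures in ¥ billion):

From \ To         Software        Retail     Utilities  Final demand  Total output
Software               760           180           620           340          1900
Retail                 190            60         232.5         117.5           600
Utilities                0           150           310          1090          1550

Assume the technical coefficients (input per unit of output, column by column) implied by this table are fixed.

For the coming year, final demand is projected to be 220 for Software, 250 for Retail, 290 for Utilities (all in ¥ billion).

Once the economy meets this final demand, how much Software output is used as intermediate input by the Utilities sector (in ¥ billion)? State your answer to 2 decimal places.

z_13 = 203.36

Technical coefficients a_ij = z_ij / X_j:
  a_11 = 760/1900 = 0.40, a_21 = 190/1900 = 0.10, a_31 = 0/1900 = 0.00
  a_12 = 180/600 = 0.30, a_22 = 60/600 = 0.10, a_32 = 150/600 = 0.25
  a_13 = 620/1550 = 0.40, a_23 = 232.5/1550 = 0.15, a_33 = 310/1550 = 0.20
I − A =
  [   0.60    -0.30    -0.40]
  [  -0.10     0.90    -0.15]
  [   0.00    -0.25     0.80]
Cofactors of I−A, C_ij = (−1)^(i+j)·(minor ij) (rows/columns in the sector order above):
  C_11 = (0.90)(0.80) − (-0.15)(-0.25) = 0.6825
  C_12 = −[(-0.10)(0.80) − (-0.15)(0.00)] = 0.0800
  C_13 = (-0.10)(-0.25) − (0.90)(0.00) = 0.0250
  C_21 = −[(-0.30)(0.80) − (-0.40)(-0.25)] = 0.3400
  C_22 = (0.60)(0.80) − (-0.40)(0.00) = 0.4800
  C_23 = −[(0.60)(-0.25) − (-0.30)(0.00)] = 0.1500
  C_31 = (-0.30)(-0.15) − (-0.40)(0.90) = 0.4050
  C_32 = −[(0.60)(-0.15) − (-0.40)(-0.10)] = 0.1300
  C_33 = (0.60)(0.90) − (-0.30)(-0.10) = 0.5100
det(I−A) = Σ_j (I−A)_1j·C_1j = (0.60)(0.6825) + (-0.30)(0.0800) + (-0.40)(0.0250) = 0.3755
adj(I−A) = Cᵀ =
  [ 0.6825   0.3400   0.4050]
  [ 0.0800   0.4800   0.1300]
  [ 0.0250   0.1500   0.5100]
(I − A)⁻¹ = adj(I−A) / det(I−A) ≈
  [   1.8176     0.9055     1.0786]
  [   0.2130     1.2783     0.3462]
  [   0.0666     0.3995     1.3582]
First solve x = (I − A)⁻¹ d = adj(I−A)·d / det(I−A); in particular x_3 = (0.0250·220 + 0.1500·250 + 0.5100·290) / 0.3755 = 190.90 / 0.3755 ≈ 508.3888.
Intermediate flow from 1 to 3: z_13 = a_13 · x_3 = 0.40 × 190.90 / 0.3755 = 76.36 / 0.3755 ≈ 203.36.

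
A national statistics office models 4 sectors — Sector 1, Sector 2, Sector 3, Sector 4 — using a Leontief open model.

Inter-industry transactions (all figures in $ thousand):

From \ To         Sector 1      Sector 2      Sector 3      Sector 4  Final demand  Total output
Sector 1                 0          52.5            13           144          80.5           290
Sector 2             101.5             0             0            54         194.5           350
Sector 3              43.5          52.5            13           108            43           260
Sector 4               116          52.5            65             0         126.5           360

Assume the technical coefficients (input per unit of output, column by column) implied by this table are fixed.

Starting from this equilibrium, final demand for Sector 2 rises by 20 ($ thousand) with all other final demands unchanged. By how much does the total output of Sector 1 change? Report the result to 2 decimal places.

Technical coefficients a_ij = z_ij / X_j:
  a_11 = 0/290 = 0.00, a_21 = 101.5/290 = 0.35, a_31 = 43.5/290 = 0.15, a_41 = 116/290 = 0.40
  a_12 = 52.5/350 = 0.15, a_22 = 0/350 = 0.00, a_32 = 52.5/350 = 0.15, a_42 = 52.5/350 = 0.15
  a_13 = 13/260 = 0.05, a_23 = 0/260 = 0.00, a_33 = 13/260 = 0.05, a_43 = 65/260 = 0.25
  a_14 = 144/360 = 0.40, a_24 = 54/360 = 0.15, a_34 = 108/360 = 0.30, a_44 = 0/360 = 0.00
I − A =
  [   1.00    -0.15    -0.05    -0.40]
  [  -0.35     1.00     0.00    -0.15]
  [  -0.15    -0.15     0.95    -0.30]
  [  -0.40    -0.15    -0.25     1.00]
Compute the cofactors C_ij = (−1)^(i+j)·(3×3 minor ij) of I−A; the adjugate is their transpose:
adj(I−A) = Cᵀ =
  [ 0.848000   0.213000   0.154500   0.417500]
  [ 0.368875   0.694500   0.093000   0.279625]
  [ 0.343875   0.220500   0.735000   0.391125]
  [ 0.480500   0.244500   0.259500   0.890000]
det(I−A) = Σ_j (I−A)_1j·C_1j = (1.00)(0.848000) + (-0.15)(0.368875) + (-0.05)(0.343875) + (-0.40)(0.480500) = 0.583275
(I − A)⁻¹ = adj(I−A) / det(I−A) ≈
  [   1.4539     0.3652     0.2649     0.7158]
  [   0.6324     1.1907     0.1594     0.4794]
  [   0.5896     0.3780     1.2601     0.6706]
  [   0.8238     0.4192     0.4449     1.5259]
Δx = (I − A)⁻¹ Δd with Δd having +20 in the Sector 2 component and 0 elsewhere.
So Δx_1 = L_12 · (+20), where L_12 = adj(I−A)_12 / det(I−A) = 0.213000 / 0.583275.
Δx_1 = 0.213000 × (+20) / 0.583275 = 4.26 / 0.583275 ≈ 7.30.

Δx_1 = 7.30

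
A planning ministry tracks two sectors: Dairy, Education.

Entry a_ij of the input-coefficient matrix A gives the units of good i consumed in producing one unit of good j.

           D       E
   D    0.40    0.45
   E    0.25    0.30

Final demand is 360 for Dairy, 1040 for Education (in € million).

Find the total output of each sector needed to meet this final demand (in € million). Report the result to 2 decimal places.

I − A =
  [   0.60    -0.45]
  [  -0.25     0.70]
det(I−A) = (0.60)(0.70) − (-0.45)(-0.25) = 0.3075
adj(I−A) = [[0.70, 0.45], [0.25, 0.60]]
(I − A)⁻¹ = adj(I−A) / det(I−A) ≈
  [   2.2764     1.4634]
  [   0.8130     1.9512]
x = (I − A)⁻¹ d = adj(I−A)·d / det(I−A), with det(I−A) = 0.3075:
  x_D = (0.70·360 + 0.45·1040) / 0.3075 = 720.00 / 0.3075 ≈ 2341.46
  x_E = (0.25·360 + 0.60·1040) / 0.3075 = 714.00 / 0.3075 ≈ 2321.95

x_D = 2341.46, x_E = 2321.95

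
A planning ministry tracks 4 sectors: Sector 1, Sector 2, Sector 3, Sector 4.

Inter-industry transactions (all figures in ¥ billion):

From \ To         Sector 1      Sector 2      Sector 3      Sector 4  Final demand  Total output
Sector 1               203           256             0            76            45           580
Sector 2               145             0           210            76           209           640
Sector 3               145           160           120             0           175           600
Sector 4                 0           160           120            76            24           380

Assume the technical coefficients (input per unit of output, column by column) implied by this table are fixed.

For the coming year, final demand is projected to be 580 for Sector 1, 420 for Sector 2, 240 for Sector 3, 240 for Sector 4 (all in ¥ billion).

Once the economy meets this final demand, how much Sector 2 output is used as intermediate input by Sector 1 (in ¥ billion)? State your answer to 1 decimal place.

z_21 = 609.2

Technical coefficients a_ij = z_ij / X_j:
  a_11 = 203/580 = 0.35, a_21 = 145/580 = 0.25, a_31 = 145/580 = 0.25, a_41 = 0/580 = 0.00
  a_12 = 256/640 = 0.40, a_22 = 0/640 = 0.00, a_32 = 160/640 = 0.25, a_42 = 160/640 = 0.25
  a_13 = 0/600 = 0.00, a_23 = 210/600 = 0.35, a_33 = 120/600 = 0.20, a_43 = 120/600 = 0.20
  a_14 = 76/380 = 0.20, a_24 = 76/380 = 0.20, a_34 = 0/380 = 0.00, a_44 = 76/380 = 0.20
I − A =
  [   0.65    -0.40     0.00    -0.20]
  [  -0.25     1.00    -0.35    -0.20]
  [  -0.25    -0.25     0.80     0.00]
  [   0.00    -0.25    -0.20     0.80]
Compute the cofactors C_ij = (−1)^(i+j)·(3×3 minor ij) of I−A; the adjugate is their transpose:
adj(I−A) = Cᵀ =
  [ 0.520000   0.306000   0.185500   0.206500]
  [ 0.240000   0.406000   0.218000   0.161500]
  [ 0.237500   0.222500   0.395000   0.115000]
  [ 0.134375   0.182500   0.166875   0.348125]
det(I−A) = Σ_j (I−A)_1j·C_1j = (0.65)(0.520000) + (-0.40)(0.240000) + (0.00)(0.237500) + (-0.20)(0.134375) = 0.215125
(I − A)⁻¹ = adj(I−A) / det(I−A) ≈
  [   2.4172     1.4224     0.8623     0.9599]
  [   1.1156     1.8873     1.0134     0.7507]
  [   1.1040     1.0343     1.8361     0.5346]
  [   0.6246     0.8483     0.7757     1.6182]
First solve x = (I − A)⁻¹ d = adj(I−A)·d / det(I−A); in particular x_1 = (0.520000·580 + 0.306000·420 + 0.185500·240 + 0.206500·240) / 0.215125 = 524.20 / 0.215125 ≈ 2436.723.
Intermediate flow from 2 to 1: z_21 = a_21 · x_1 = 0.25 × 524.20 / 0.215125 = 131.05 / 0.215125 ≈ 609.2.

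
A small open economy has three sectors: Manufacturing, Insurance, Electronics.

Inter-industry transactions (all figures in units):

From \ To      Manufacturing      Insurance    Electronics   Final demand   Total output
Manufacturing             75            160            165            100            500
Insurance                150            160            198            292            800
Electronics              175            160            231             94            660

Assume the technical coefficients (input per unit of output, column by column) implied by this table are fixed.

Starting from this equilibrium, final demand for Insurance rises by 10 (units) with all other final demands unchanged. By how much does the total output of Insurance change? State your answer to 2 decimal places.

Technical coefficients a_ij = z_ij / X_j:
  a_MM = 75/500 = 0.15, a_IM = 150/500 = 0.30, a_EM = 175/500 = 0.35
  a_MI = 160/800 = 0.20, a_II = 160/800 = 0.20, a_EI = 160/800 = 0.20
  a_ME = 165/660 = 0.25, a_IE = 198/660 = 0.30, a_EE = 231/660 = 0.35
I − A =
  [   0.85    -0.20    -0.25]
  [  -0.30     0.80    -0.30]
  [  -0.35    -0.20     0.65]
Cofactors of I−A, C_ij = (−1)^(i+j)·(minor ij) (rows/columns in the sector order above):
  C_11 = (0.80)(0.65) − (-0.30)(-0.20) = 0.4600
  C_12 = −[(-0.30)(0.65) − (-0.30)(-0.35)] = 0.3000
  C_13 = (-0.30)(-0.20) − (0.80)(-0.35) = 0.3400
  C_21 = −[(-0.20)(0.65) − (-0.25)(-0.20)] = 0.1800
  C_22 = (0.85)(0.65) − (-0.25)(-0.35) = 0.4650
  C_23 = −[(0.85)(-0.20) − (-0.20)(-0.35)] = 0.2400
  C_31 = (-0.20)(-0.30) − (-0.25)(0.80) = 0.2600
  C_32 = −[(0.85)(-0.30) − (-0.25)(-0.30)] = 0.3300
  C_33 = (0.85)(0.80) − (-0.20)(-0.30) = 0.6200
det(I−A) = Σ_j (I−A)_1j·C_1j = (0.85)(0.4600) + (-0.20)(0.3000) + (-0.25)(0.3400) = 0.2460
adj(I−A) = Cᵀ =
  [ 0.4600   0.1800   0.2600]
  [ 0.3000   0.4650   0.3300]
  [ 0.3400   0.2400   0.6200]
(I − A)⁻¹ = adj(I−A) / det(I−A) ≈
  [   1.8699     0.7317     1.0569]
  [   1.2195     1.8902     1.3415]
  [   1.3821     0.9756     2.5203]
Δx = (I − A)⁻¹ Δd with Δd having +10 in the Insurance component and 0 elsewhere.
So Δx_I = L_II · (+10), where L_II = adj(I−A)_II / det(I−A) = 0.4650 / 0.2460.
Δx_I = 0.4650 × (+10) / 0.2460 = 4.65 / 0.2460 ≈ 18.90.

Δx_I = 18.90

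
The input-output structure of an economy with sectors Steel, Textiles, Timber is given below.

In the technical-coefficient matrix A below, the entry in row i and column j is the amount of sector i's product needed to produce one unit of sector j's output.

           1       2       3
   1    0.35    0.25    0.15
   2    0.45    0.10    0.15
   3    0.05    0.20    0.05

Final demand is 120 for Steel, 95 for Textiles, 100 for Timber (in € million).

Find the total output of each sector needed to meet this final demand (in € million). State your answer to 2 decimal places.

x_1 = 347.85, x_2 = 310.99, x_3 = 189.04

I − A =
  [   0.65    -0.25    -0.15]
  [  -0.45     0.90    -0.15]
  [  -0.05    -0.20     0.95]
Cofactors of I−A, C_ij = (−1)^(i+j)·(minor ij) (rows/columns in the sector order above):
  C_11 = (0.90)(0.95) − (-0.15)(-0.20) = 0.8250
  C_12 = −[(-0.45)(0.95) − (-0.15)(-0.05)] = 0.4350
  C_13 = (-0.45)(-0.20) − (0.90)(-0.05) = 0.1350
  C_21 = −[(-0.25)(0.95) − (-0.15)(-0.20)] = 0.2675
  C_22 = (0.65)(0.95) − (-0.15)(-0.05) = 0.6100
  C_23 = −[(0.65)(-0.20) − (-0.25)(-0.05)] = 0.1425
  C_31 = (-0.25)(-0.15) − (-0.15)(0.90) = 0.1725
  C_32 = −[(0.65)(-0.15) − (-0.15)(-0.45)] = 0.1650
  C_33 = (0.65)(0.90) − (-0.25)(-0.45) = 0.4725
det(I−A) = Σ_j (I−A)_1j·C_1j = (0.65)(0.8250) + (-0.25)(0.4350) + (-0.15)(0.1350) = 0.40725
adj(I−A) = Cᵀ =
  [ 0.8250   0.2675   0.1725]
  [ 0.4350   0.6100   0.1650]
  [ 0.1350   0.1425   0.4725]
(I − A)⁻¹ = adj(I−A) / det(I−A) ≈
  [   2.0258     0.6568     0.4236]
  [   1.0681     1.4979     0.4052]
  [   0.3315     0.3499     1.1602]
x = (I − A)⁻¹ d = adj(I−A)·d / det(I−A), with det(I−A) = 0.40725:
  x_1 = (0.8250·120 + 0.2675·95 + 0.1725·100) / 0.40725 = 141.6625 / 0.40725 ≈ 347.85
  x_2 = (0.4350·120 + 0.6100·95 + 0.1650·100) / 0.40725 = 126.65 / 0.40725 ≈ 310.99
  x_3 = (0.1350·120 + 0.1425·95 + 0.4725·100) / 0.40725 = 76.9875 / 0.40725 ≈ 189.04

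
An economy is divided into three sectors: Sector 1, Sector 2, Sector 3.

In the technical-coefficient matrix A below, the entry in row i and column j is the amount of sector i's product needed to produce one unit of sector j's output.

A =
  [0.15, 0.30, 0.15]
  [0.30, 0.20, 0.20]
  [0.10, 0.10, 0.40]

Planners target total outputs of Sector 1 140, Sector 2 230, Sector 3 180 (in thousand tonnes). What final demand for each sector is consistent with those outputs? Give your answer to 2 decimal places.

I − A =
  [   0.85    -0.30    -0.15]
  [  -0.30     0.80    -0.20]
  [  -0.10    -0.10     0.60]
d = (I − A) x:
  d_1 = (+0.85)·140 + (-0.30)·230 + (-0.15)·180 = 23.00
  d_2 = (-0.30)·140 + (+0.80)·230 + (-0.20)·180 = 106.00
  d_3 = (-0.10)·140 + (-0.10)·230 + (+0.60)·180 = 71.00

d_1 = 23.00, d_2 = 106.00, d_3 = 71.00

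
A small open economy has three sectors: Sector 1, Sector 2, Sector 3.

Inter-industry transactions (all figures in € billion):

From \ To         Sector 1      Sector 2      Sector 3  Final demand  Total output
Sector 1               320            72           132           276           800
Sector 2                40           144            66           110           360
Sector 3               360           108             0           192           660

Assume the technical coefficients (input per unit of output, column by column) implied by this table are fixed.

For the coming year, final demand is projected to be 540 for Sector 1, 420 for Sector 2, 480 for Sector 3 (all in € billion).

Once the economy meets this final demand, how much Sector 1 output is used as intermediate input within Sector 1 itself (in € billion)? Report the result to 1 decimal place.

Technical coefficients a_ij = z_ij / X_j:
  a_11 = 320/800 = 0.40, a_21 = 40/800 = 0.05, a_31 = 360/800 = 0.45
  a_12 = 72/360 = 0.20, a_22 = 144/360 = 0.40, a_32 = 108/360 = 0.30
  a_13 = 132/660 = 0.20, a_23 = 66/660 = 0.10, a_33 = 0/660 = 0.00
I − A =
  [   0.60    -0.20    -0.20]
  [  -0.05     0.60    -0.10]
  [  -0.45    -0.30     1.00]
Cofactors of I−A, C_ij = (−1)^(i+j)·(minor ij) (rows/columns in the sector order above):
  C_11 = (0.60)(1.00) − (-0.10)(-0.30) = 0.5700
  C_12 = −[(-0.05)(1.00) − (-0.10)(-0.45)] = 0.0950
  C_13 = (-0.05)(-0.30) − (0.60)(-0.45) = 0.2850
  C_21 = −[(-0.20)(1.00) − (-0.20)(-0.30)] = 0.2600
  C_22 = (0.60)(1.00) − (-0.20)(-0.45) = 0.5100
  C_23 = −[(0.60)(-0.30) − (-0.20)(-0.45)] = 0.2700
  C_31 = (-0.20)(-0.10) − (-0.20)(0.60) = 0.1400
  C_32 = −[(0.60)(-0.10) − (-0.20)(-0.05)] = 0.0700
  C_33 = (0.60)(0.60) − (-0.20)(-0.05) = 0.3500
det(I−A) = Σ_j (I−A)_1j·C_1j = (0.60)(0.5700) + (-0.20)(0.0950) + (-0.20)(0.2850) = 0.2660
adj(I−A) = Cᵀ =
  [ 0.5700   0.2600   0.1400]
  [ 0.0950   0.5100   0.0700]
  [ 0.2850   0.2700   0.3500]
(I − A)⁻¹ = adj(I−A) / det(I−A) ≈
  [   2.1429     0.9774     0.5263]
  [   0.3571     1.9173     0.2632]
  [   1.0714     1.0150     1.3158]
First solve x = (I − A)⁻¹ d = adj(I−A)·d / det(I−A); in particular x_1 = (0.5700·540 + 0.2600·420 + 0.1400·480) / 0.2660 = 484.20 / 0.2660 ≈ 1820.301.
Intermediate flow from 1 to 1: z_11 = a_11 · x_1 = 0.40 × 484.20 / 0.2660 = 193.68 / 0.2660 ≈ 728.1.

z_11 = 728.1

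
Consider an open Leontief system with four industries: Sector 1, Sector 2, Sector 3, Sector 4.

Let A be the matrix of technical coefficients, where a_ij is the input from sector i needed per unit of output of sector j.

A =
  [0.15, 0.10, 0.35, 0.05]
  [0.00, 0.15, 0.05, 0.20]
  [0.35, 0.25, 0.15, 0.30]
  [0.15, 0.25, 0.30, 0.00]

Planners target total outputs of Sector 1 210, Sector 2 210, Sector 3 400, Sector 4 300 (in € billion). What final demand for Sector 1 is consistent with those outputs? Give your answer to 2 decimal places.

d_1 = 2.50

I − A =
  [   0.85    -0.10    -0.35    -0.05]
  [   0.00     0.85    -0.05    -0.20]
  [  -0.35    -0.25     0.85    -0.30]
  [  -0.15    -0.25    -0.30     1.00]
d = (I − A) x:
  d_1 = (+0.85)·210 + (-0.10)·210 + (-0.35)·400 + (-0.05)·300 = 2.50
  d_2 = (+0.00)·210 + (+0.85)·210 + (-0.05)·400 + (-0.20)·300 = 98.50
  d_3 = (-0.35)·210 + (-0.25)·210 + (+0.85)·400 + (-0.30)·300 = 124.00
  d_4 = (-0.15)·210 + (-0.25)·210 + (-0.30)·400 + (+1.00)·300 = 96.00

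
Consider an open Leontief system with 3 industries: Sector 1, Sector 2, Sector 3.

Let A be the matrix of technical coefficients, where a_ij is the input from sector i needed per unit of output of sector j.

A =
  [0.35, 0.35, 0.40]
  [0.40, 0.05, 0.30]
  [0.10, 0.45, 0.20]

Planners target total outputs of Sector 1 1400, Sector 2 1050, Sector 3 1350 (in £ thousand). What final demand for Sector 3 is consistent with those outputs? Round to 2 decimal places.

I − A =
  [   0.65    -0.35    -0.40]
  [  -0.40     0.95    -0.30]
  [  -0.10    -0.45     0.80]
d = (I − A) x:
  d_1 = (+0.65)·1400 + (-0.35)·1050 + (-0.40)·1350 = 2.50
  d_2 = (-0.40)·1400 + (+0.95)·1050 + (-0.30)·1350 = 32.50
  d_3 = (-0.10)·1400 + (-0.45)·1050 + (+0.80)·1350 = 467.50

d_3 = 467.50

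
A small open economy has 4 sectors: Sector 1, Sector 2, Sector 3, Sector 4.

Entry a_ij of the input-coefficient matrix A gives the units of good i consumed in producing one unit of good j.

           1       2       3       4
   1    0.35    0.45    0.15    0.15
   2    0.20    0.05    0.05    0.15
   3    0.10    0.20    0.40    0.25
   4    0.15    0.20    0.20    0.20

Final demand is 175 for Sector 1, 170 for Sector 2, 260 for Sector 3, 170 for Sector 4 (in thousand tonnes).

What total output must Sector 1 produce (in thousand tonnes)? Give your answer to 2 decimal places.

x_1 = 1202.57

I − A =
  [   0.65    -0.45    -0.15    -0.15]
  [  -0.20     0.95    -0.05    -0.15]
  [  -0.10    -0.20     0.60    -0.25]
  [  -0.15    -0.20    -0.20     0.80]
Compute the cofactors C_ij = (−1)^(i+j)·(3×3 minor ij) of I−A; the adjugate is their transpose:
adj(I−A) = Cᵀ =
  [ 0.374000   0.249000   0.171000   0.170250]
  [ 0.108375   0.245375   0.077750   0.090625]
  [ 0.155125   0.187875   0.365000   0.178375]
  [ 0.136000   0.155000   0.142750   0.287500]
det(I−A) = Σ_j (I−A)_1j·C_1j = (0.65)(0.374000) + (-0.45)(0.108375) + (-0.15)(0.155125) + (-0.15)(0.136000) = 0.1506625
(I − A)⁻¹ = adj(I−A) / det(I−A) ≈
  [   2.4824     1.6527     1.1350     1.1300]
  [   0.7193     1.6286     0.5161     0.6015]
  [   1.0296     1.2470     2.4226     1.1839]
  [   0.9027     1.0288     0.9475     1.9082]
x = (I − A)⁻¹ d = adj(I−A)·d / det(I−A), with det(I−A) = 0.1506625:
  x_1 = (0.374000·175 + 0.249000·170 + 0.171000·260 + 0.170250·170) / 0.1506625 = 181.1825 / 0.1506625 ≈ 1202.57
  x_2 = (0.108375·175 + 0.245375·170 + 0.077750·260 + 0.090625·170) / 0.1506625 = 96.300625 / 0.1506625 ≈ 639.18
  x_3 = (0.155125·175 + 0.187875·170 + 0.365000·260 + 0.178375·170) / 0.1506625 = 184.309375 / 0.1506625 ≈ 1223.33
  x_4 = (0.136000·175 + 0.155000·170 + 0.142750·260 + 0.287500·170) / 0.1506625 = 136.14 / 0.1506625 ≈ 903.61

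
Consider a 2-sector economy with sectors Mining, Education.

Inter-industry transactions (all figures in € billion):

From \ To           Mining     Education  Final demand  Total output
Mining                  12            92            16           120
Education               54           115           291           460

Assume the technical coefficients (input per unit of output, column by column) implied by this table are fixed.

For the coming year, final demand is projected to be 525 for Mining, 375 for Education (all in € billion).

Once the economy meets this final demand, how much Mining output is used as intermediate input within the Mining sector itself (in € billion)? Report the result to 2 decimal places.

z_MM = 80.13

Technical coefficients a_ij = z_ij / X_j:
  a_MM = 12/120 = 0.10, a_EM = 54/120 = 0.45
  a_ME = 92/460 = 0.20, a_EE = 115/460 = 0.25
I − A =
  [   0.90    -0.20]
  [  -0.45     0.75]
det(I−A) = (0.90)(0.75) − (-0.20)(-0.45) = 0.5850
adj(I−A) = [[0.75, 0.20], [0.45, 0.90]]
(I − A)⁻¹ = adj(I−A) / det(I−A) ≈
  [   1.2821     0.3419]
  [   0.7692     1.5385]
First solve x = (I − A)⁻¹ d = adj(I−A)·d / det(I−A); in particular x_M = (0.75·525 + 0.20·375) / 0.5850 = 468.75 / 0.5850 ≈ 801.2821.
Intermediate flow from M to M: z_MM = a_MM · x_M = 0.10 × 468.75 / 0.5850 = 46.875 / 0.5850 ≈ 80.13.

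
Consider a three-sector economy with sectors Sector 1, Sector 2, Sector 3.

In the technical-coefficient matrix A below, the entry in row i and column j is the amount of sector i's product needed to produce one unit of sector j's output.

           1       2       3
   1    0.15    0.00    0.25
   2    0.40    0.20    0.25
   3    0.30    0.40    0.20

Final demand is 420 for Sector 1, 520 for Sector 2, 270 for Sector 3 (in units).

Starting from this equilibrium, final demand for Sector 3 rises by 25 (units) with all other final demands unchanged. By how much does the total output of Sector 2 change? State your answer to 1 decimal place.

Δx_2 = 21.8

I − A =
  [   0.85     0.00    -0.25]
  [  -0.40     0.80    -0.25]
  [  -0.30    -0.40     0.80]
Cofactors of I−A, C_ij = (−1)^(i+j)·(minor ij) (rows/columns in the sector order above):
  C_11 = (0.80)(0.80) − (-0.25)(-0.40) = 0.5400
  C_12 = −[(-0.40)(0.80) − (-0.25)(-0.30)] = 0.3950
  C_13 = (-0.40)(-0.40) − (0.80)(-0.30) = 0.4000
  C_21 = −[(0.00)(0.80) − (-0.25)(-0.40)] = 0.1000
  C_22 = (0.85)(0.80) − (-0.25)(-0.30) = 0.6050
  C_23 = −[(0.85)(-0.40) − (0.00)(-0.30)] = 0.3400
  C_31 = (0.00)(-0.25) − (-0.25)(0.80) = 0.2000
  C_32 = −[(0.85)(-0.25) − (-0.25)(-0.40)] = 0.3125
  C_33 = (0.85)(0.80) − (0.00)(-0.40) = 0.6800
det(I−A) = Σ_j (I−A)_1j·C_1j = (0.85)(0.5400) + (0.00)(0.3950) + (-0.25)(0.4000) = 0.3590
adj(I−A) = Cᵀ =
  [ 0.5400   0.1000   0.2000]
  [ 0.3950   0.6050   0.3125]
  [ 0.4000   0.3400   0.6800]
(I − A)⁻¹ = adj(I−A) / det(I−A) ≈
  [   1.5042     0.2786     0.5571]
  [   1.1003     1.6852     0.8705]
  [   1.1142     0.9471     1.8942]
Δx = (I − A)⁻¹ Δd with Δd having +25 in the Sector 3 component and 0 elsewhere.
So Δx_2 = L_23 · (+25), where L_23 = adj(I−A)_23 / det(I−A) = 0.3125 / 0.3590.
Δx_2 = 0.3125 × (+25) / 0.3590 = 7.8125 / 0.3590 ≈ 21.8.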